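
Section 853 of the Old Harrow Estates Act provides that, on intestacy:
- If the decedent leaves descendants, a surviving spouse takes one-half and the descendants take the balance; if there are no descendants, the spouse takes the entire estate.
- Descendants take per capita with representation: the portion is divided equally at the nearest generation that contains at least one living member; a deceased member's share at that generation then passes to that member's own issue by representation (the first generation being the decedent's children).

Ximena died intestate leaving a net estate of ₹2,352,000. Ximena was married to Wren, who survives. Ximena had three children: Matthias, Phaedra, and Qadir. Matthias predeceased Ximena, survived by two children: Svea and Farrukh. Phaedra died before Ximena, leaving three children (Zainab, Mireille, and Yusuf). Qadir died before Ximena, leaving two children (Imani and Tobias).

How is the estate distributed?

Wren: ₹1,176,000; Svea: ₹168,000; Farrukh: ₹168,000; Zainab: ₹168,000; Mireille: ₹168,000; Yusuf: ₹168,000; Imani: ₹168,000; Tobias: ₹168,000

Wren takes one-half of ₹2,352,000 = ₹1,176,000. The remaining ₹1,176,000 passes to the descendants.
No child survives, so the initial division is made at the grandchildren's generation.
The descendants' portion (₹1,176,000) is divided into 7 shares of ₹168,000: Svea, Farrukh, Zainab, Mireille, Yusuf, Imani, and Tobias each take ₹168,000.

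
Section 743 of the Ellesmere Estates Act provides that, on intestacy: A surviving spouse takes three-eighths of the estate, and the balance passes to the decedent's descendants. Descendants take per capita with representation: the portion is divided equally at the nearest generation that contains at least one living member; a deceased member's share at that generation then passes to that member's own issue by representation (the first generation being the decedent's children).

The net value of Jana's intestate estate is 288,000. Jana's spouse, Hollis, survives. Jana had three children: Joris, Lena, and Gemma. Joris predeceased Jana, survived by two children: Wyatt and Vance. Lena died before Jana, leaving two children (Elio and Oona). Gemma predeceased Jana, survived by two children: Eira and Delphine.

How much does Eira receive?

Eira receives 30,000.

Hollis takes three-eighths of 288,000 = 108,000. The remaining 180,000 passes to the descendants.
No child survives, so the initial division is made at the grandchildren's generation.
The descendants' portion (180,000) is divided into 6 shares of 30,000: Wyatt, Vance, Elio, Oona, Eira, and Delphine each take 30,000.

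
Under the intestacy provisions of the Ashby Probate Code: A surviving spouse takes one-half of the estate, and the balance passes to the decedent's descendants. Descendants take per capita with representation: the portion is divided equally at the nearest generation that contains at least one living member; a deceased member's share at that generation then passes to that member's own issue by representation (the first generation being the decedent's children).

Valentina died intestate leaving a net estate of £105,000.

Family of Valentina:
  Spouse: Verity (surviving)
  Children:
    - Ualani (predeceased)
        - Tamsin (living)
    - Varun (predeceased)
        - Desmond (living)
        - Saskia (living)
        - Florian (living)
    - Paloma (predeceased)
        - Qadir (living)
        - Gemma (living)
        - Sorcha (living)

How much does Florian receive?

Verity takes one-half of £105,000 = £52,500. The remaining £52,500 passes to the descendants.
No child survives, so the initial division is made at the grandchildren's generation.
The descendants' portion (£52,500) is divided into 7 shares of £7,500: Tamsin, Desmond, Saskia, Florian, Qadir, Gemma, and Sorcha each take £7,500.

Florian receives £7,500.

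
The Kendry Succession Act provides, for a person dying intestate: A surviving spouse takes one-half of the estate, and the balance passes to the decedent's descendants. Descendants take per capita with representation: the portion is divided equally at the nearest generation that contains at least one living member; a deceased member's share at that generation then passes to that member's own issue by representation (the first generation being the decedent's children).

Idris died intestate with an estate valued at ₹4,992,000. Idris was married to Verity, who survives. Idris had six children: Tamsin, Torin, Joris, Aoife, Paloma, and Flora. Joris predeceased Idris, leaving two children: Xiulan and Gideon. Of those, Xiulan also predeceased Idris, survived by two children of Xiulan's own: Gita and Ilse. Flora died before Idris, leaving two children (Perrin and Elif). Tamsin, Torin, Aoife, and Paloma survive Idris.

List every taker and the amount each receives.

Verity: ₹2,496,000; Tamsin: ₹416,000; Torin: ₹416,000; Gita: ₹104,000; Ilse: ₹104,000; Gideon: ₹208,000; Aoife: ₹416,000; Paloma: ₹416,000; Perrin: ₹208,000; Elif: ₹208,000

Verity takes one-half of ₹4,992,000 = ₹2,496,000. The remaining ₹2,496,000 passes to the descendants.
The descendants' portion (₹2,496,000) is divided into 6 shares of ₹416,000: Tamsin, Torin, Aoife, and Paloma each take ₹416,000; Joris's ₹416,000 share passes to Joris's issue; Flora's ₹416,000 share passes to Flora's issue.
Joris's share (₹416,000) is divided into 2 shares of ₹208,000: Gideon takes ₹208,000; Xiulan's ₹208,000 share passes to Xiulan's issue.
Xiulan's share (₹208,000) is divided into 2 shares of ₹104,000: Gita and Ilse each take ₹104,000.
Flora's share (₹416,000) is divided into 2 shares of ₹208,000: Perrin and Elif each take ₹208,000.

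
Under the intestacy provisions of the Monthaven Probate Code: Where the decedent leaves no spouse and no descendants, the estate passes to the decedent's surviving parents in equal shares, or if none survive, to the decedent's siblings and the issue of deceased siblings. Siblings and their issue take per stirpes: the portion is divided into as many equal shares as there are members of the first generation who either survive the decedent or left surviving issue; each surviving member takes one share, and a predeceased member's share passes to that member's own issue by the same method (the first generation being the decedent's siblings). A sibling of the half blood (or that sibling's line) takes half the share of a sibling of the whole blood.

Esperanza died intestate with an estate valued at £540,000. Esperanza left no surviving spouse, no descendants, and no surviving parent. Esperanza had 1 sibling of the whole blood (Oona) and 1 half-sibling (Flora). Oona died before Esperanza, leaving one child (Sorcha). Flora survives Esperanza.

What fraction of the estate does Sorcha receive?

The entire £540,000 passes to the siblings and their issue.
Counting each half-blood sibling's line as half a unit, there are 3/2 units in £540,000, so one unit is £360,000. Whole-blood lines (Oona) take £360,000 each; half-blood lines (Flora) take £180,000 each.
Oona's share (£360,000) passes entirely to Sorcha.

Sorcha receives 2/3 of the estate.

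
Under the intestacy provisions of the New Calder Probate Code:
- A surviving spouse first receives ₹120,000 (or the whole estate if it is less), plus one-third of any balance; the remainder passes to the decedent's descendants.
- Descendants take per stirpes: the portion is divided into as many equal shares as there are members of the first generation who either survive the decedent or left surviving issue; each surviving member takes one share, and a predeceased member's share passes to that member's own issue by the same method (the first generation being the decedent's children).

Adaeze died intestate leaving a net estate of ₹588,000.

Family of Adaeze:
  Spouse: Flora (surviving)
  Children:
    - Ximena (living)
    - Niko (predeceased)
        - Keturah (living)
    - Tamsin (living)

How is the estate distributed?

Flora: ₹276,000; Ximena: ₹104,000; Keturah: ₹104,000; Tamsin: ₹104,000

Flora first takes ₹120,000, leaving a balance of ₹468,000. Flora then takes one-third of the balance (₹156,000), for a total of ₹276,000. The remaining ₹312,000 passes to the descendants.
The descendants' portion (₹312,000) is divided into 3 shares of ₹104,000: Ximena and Tamsin each take ₹104,000; Niko's ₹104,000 share passes to Niko's issue.
Niko's share (₹104,000) passes entirely to Keturah.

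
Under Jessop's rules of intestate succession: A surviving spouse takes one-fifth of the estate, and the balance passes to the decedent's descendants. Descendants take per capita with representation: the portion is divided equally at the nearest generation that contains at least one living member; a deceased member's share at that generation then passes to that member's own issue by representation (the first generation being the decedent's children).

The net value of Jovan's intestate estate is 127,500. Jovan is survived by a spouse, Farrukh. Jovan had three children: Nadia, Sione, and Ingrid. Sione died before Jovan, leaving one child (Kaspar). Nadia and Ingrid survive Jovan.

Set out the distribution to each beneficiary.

Farrukh: 25,500; Nadia: 34,000; Kaspar: 34,000; Ingrid: 34,000

Farrukh takes one-fifth of 127,500 = 25,500. The remaining 102,000 passes to the descendants.
The descendants' portion (102,000) is divided into 3 shares of 34,000: Nadia and Ingrid each take 34,000; Sione's 34,000 share passes to Sione's issue.
Sione's share (34,000) passes entirely to Kaspar.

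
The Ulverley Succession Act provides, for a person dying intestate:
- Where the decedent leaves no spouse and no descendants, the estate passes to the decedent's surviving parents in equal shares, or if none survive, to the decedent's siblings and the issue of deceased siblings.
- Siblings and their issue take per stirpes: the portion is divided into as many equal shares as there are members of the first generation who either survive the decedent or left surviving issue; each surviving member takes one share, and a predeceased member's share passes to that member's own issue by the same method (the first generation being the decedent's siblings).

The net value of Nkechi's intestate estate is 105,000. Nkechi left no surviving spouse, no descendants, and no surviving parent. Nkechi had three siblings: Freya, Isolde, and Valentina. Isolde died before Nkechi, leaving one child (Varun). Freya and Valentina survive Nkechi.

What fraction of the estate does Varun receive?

The entire 105,000 passes to the siblings and their issue.
That amount (105,000) is divided into 3 shares of 35,000: Freya and Valentina each take 35,000; Isolde's 35,000 share passes to Isolde's issue.
Isolde's share (35,000) passes entirely to Varun.

Varun receives 1/3 of the estate.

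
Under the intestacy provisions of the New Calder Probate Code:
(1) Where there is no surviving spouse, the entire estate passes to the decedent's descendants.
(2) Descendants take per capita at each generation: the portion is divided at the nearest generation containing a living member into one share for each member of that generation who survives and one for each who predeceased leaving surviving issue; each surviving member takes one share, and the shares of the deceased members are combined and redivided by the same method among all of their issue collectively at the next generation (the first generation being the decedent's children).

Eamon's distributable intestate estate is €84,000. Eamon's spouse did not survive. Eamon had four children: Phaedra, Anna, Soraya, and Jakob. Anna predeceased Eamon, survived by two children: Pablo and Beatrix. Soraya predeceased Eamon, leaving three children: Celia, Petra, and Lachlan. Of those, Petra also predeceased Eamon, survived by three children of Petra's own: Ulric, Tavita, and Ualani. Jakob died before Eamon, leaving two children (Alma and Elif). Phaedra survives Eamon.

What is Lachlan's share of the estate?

The entire €84,000 passes to the descendants.
That amount (€84,000) is divided at the children's generation into 4 shares of €21,000. Phaedra takes €21,000. The 3 shares of the deceased (Anna, Soraya, and Jakob) are combined into a pool of €63,000.
That pool (€63,000) is divided at the grandchildren's generation into 7 shares of €9,000. Pablo, Beatrix, Celia, Lachlan, Alma, and Elif each take €9,000. The remaining share for the deceased Petra (€9,000) is carried to the next generation.
That pool (€9,000) is divided at the great-grandchildren's generation equally among Ulric, Tavita, and Ualani: €3,000 each.

Lachlan receives €9,000.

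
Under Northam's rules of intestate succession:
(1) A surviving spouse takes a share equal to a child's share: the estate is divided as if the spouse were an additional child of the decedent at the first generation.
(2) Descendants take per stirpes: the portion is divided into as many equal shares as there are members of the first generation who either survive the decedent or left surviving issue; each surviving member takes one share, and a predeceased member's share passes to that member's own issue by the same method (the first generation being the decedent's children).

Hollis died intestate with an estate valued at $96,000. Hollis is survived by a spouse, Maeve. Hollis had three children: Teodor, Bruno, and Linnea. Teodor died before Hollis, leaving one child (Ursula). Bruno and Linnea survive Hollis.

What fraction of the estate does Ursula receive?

The spouse counts as an additional share at the children's level, so there are 4 primary shares of $24,000. Maeve takes one such share ($24,000).
The children's combined portion ($72,000) is divided into 3 shares of $24,000: Bruno and Linnea each take $24,000; Teodor's $24,000 share passes to Teodor's issue.
Teodor's share ($24,000) passes entirely to Ursula.

Ursula receives 1/4 of the estate.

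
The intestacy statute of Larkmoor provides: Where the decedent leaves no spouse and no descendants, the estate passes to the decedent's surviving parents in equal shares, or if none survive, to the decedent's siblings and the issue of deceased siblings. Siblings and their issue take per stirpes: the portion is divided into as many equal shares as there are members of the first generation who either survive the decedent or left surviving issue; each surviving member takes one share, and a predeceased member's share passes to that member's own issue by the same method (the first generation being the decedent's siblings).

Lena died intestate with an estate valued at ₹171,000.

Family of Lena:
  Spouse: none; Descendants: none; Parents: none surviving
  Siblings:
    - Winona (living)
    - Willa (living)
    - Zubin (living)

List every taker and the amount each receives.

Winona: ₹57,000; Willa: ₹57,000; Zubin: ₹57,000

The entire ₹171,000 passes to the siblings and their issue.
That amount (₹171,000) is divided into 3 shares of ₹57,000: Winona, Willa, and Zubin each take ₹57,000.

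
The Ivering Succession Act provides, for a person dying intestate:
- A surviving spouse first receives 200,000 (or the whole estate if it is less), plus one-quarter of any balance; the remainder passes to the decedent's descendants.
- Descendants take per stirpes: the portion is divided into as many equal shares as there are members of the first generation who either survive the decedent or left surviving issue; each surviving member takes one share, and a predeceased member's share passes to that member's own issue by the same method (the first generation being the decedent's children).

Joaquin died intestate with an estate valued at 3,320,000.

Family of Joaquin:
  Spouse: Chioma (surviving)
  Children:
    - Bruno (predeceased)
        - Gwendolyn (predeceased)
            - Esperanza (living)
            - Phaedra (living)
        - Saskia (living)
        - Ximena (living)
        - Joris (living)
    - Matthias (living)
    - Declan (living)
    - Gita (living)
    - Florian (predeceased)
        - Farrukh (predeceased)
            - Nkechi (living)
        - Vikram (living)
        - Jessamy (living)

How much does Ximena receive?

Ximena receives 117,000.

Chioma first takes 200,000, leaving a balance of 3,120,000. Chioma then takes one-quarter of the balance (780,000), for a total of 980,000. The remaining 2,340,000 passes to the descendants.
The descendants' portion (2,340,000) is divided into 5 shares of 468,000: Matthias, Declan, and Gita each take 468,000; Bruno's 468,000 share passes to Bruno's issue; Florian's 468,000 share passes to Florian's issue.
Bruno's share (468,000) is divided into 4 shares of 117,000: Saskia, Ximena, and Joris each take 117,000; Gwendolyn's 117,000 share passes to Gwendolyn's issue.
Gwendolyn's share (117,000) is divided into 2 shares of 58,500: Esperanza and Phaedra each take 58,500.
Florian's share (468,000) is divided into 3 shares of 156,000: Vikram and Jessamy each take 156,000; Farrukh's 156,000 share passes to Farrukh's issue.
Farrukh's share (156,000) passes entirely to Nkechi.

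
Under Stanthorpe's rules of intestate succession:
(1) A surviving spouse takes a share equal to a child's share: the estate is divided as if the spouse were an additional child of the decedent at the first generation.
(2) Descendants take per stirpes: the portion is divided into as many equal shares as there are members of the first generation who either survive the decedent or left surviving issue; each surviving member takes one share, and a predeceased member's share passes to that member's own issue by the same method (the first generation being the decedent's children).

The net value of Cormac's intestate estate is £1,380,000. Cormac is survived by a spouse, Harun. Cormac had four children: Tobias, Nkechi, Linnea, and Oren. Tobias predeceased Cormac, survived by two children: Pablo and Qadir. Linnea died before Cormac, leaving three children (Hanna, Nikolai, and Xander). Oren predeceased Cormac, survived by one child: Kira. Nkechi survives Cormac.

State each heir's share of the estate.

Harun: £276,000; Pablo: £138,000; Qadir: £138,000; Nkechi: £276,000; Hanna: £92,000; Nikolai: £92,000; Xander: £92,000; Kira: £276,000

The spouse counts as an additional share at the children's level, so there are 5 primary shares of £276,000. Harun takes one such share (£276,000).
The children's combined portion (£1,104,000) is divided into 4 shares of £276,000: Nkechi takes £276,000; Tobias's £276,000 share passes to Tobias's issue; Linnea's £276,000 share passes to Linnea's issue; Oren's £276,000 share passes to Oren's issue.
Tobias's share (£276,000) is divided into 2 shares of £138,000: Pablo and Qadir each take £138,000.
Linnea's share (£276,000) is divided into 3 shares of £92,000: Hanna, Nikolai, and Xander each take £92,000.
Oren's share (£276,000) passes entirely to Kira.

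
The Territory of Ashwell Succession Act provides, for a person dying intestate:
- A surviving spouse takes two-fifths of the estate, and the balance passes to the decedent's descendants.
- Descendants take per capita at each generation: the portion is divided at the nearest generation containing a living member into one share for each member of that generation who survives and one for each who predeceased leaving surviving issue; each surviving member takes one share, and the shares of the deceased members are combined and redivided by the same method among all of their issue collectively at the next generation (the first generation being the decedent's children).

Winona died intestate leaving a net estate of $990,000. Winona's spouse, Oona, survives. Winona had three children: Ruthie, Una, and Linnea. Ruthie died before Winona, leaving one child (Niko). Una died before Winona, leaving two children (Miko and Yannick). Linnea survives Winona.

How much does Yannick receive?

Oona takes two-fifths of $990,000 = $396,000. The remaining $594,000 passes to the descendants.
The descendants' portion ($594,000) is divided at the children's generation into 3 shares of $198,000. Linnea takes $198,000. The 2 shares of the deceased (Ruthie and Una) are combined into a pool of $396,000.
That pool ($396,000) is divided at the grandchildren's generation equally among Niko, Miko, and Yannick: $132,000 each.

Yannick receives $132,000.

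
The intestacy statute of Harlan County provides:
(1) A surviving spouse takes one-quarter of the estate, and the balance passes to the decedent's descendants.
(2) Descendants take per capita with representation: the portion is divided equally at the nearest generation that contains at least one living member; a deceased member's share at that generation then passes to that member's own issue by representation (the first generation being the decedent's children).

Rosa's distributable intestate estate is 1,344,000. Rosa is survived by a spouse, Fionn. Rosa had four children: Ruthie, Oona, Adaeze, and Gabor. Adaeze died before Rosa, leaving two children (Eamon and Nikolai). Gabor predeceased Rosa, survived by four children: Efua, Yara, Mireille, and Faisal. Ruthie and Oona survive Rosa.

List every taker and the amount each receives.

Fionn takes one-quarter of 1,344,000 = 336,000. The remaining 1,008,000 passes to the descendants.
The descendants' portion (1,008,000) is divided into 4 shares of 252,000: Ruthie and Oona each take 252,000; Adaeze's 252,000 share passes to Adaeze's issue; Gabor's 252,000 share passes to Gabor's issue.
Adaeze's share (252,000) is divided into 2 shares of 126,000: Eamon and Nikolai each take 126,000.
Gabor's share (252,000) is divided into 4 shares of 63,000: Efua, Yara, Mireille, and Faisal each take 63,000.

Fionn: 336,000; Ruthie: 252,000; Oona: 252,000; Eamon: 126,000; Nikolai: 126,000; Efua: 63,000; Yara: 63,000; Mireille: 63,000; Faisal: 63,000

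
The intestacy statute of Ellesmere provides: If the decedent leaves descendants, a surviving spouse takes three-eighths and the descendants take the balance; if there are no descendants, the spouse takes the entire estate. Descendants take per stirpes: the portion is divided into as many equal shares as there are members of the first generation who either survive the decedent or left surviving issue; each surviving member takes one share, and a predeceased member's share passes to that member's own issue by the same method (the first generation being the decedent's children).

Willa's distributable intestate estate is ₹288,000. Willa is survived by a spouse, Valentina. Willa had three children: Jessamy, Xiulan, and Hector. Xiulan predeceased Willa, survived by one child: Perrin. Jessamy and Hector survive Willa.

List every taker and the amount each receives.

Valentina: ₹108,000; Jessamy: ₹60,000; Perrin: ₹60,000; Hector: ₹60,000

Valentina takes three-eighths of ₹288,000 = ₹108,000. The remaining ₹180,000 passes to the descendants.
The descendants' portion (₹180,000) is divided into 3 shares of ₹60,000: Jessamy and Hector each take ₹60,000; Xiulan's ₹60,000 share passes to Xiulan's issue.
Xiulan's share (₹60,000) passes entirely to Perrin.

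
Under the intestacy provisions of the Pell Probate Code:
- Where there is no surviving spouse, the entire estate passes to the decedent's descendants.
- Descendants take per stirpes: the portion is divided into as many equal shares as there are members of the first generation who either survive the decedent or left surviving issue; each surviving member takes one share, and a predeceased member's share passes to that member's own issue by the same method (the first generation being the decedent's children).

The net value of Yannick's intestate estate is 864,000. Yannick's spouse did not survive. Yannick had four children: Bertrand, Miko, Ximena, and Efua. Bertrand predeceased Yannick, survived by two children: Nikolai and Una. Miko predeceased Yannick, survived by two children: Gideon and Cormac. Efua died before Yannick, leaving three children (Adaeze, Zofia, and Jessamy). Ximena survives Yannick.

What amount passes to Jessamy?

The entire 864,000 passes to the descendants.
That amount (864,000) is divided into 4 shares of 216,000: Ximena takes 216,000; Bertrand's 216,000 share passes to Bertrand's issue; Miko's 216,000 share passes to Miko's issue; Efua's 216,000 share passes to Efua's issue.
Bertrand's share (216,000) is divided into 2 shares of 108,000: Nikolai and Una each take 108,000.
Miko's share (216,000) is divided into 2 shares of 108,000: Gideon and Cormac each take 108,000.
Efua's share (216,000) is divided into 3 shares of 72,000: Adaeze, Zofia, and Jessamy each take 72,000.

Jessamy receives 72,000.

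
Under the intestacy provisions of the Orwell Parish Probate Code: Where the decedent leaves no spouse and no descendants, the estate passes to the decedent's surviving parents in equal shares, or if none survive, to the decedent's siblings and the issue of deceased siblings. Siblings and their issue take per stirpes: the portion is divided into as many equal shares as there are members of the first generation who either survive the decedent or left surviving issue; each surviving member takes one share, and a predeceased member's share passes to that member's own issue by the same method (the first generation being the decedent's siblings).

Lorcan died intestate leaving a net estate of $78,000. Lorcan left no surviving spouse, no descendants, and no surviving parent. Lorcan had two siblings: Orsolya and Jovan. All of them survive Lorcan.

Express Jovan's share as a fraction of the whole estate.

The entire $78,000 passes to the siblings and their issue.
That amount ($78,000) is divided into 2 shares of $39,000: Orsolya and Jovan each take $39,000.

Jovan receives 1/2 of the estate.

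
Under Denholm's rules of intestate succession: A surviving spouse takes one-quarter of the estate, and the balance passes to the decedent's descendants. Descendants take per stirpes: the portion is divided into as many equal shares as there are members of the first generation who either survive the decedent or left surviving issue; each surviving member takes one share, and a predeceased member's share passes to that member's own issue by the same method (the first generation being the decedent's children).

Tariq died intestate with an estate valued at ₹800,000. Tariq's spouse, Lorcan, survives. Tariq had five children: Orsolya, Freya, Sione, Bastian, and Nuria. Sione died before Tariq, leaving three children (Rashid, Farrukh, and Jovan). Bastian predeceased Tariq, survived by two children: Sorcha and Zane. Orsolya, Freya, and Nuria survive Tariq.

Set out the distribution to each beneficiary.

Lorcan: ₹200,000; Orsolya: ₹120,000; Freya: ₹120,000; Rashid: ₹40,000; Farrukh: ₹40,000; Jovan: ₹40,000; Sorcha: ₹60,000; Zane: ₹60,000; Nuria: ₹120,000

Lorcan takes one-quarter of ₹800,000 = ₹200,000. The remaining ₹600,000 passes to the descendants.
The descendants' portion (₹600,000) is divided into 5 shares of ₹120,000: Orsolya, Freya, and Nuria each take ₹120,000; Sione's ₹120,000 share passes to Sione's issue; Bastian's ₹120,000 share passes to Bastian's issue.
Sione's share (₹120,000) is divided into 3 shares of ₹40,000: Rashid, Farrukh, and Jovan each take ₹40,000.
Bastian's share (₹120,000) is divided into 2 shares of ₹60,000: Sorcha and Zane each take ₹60,000.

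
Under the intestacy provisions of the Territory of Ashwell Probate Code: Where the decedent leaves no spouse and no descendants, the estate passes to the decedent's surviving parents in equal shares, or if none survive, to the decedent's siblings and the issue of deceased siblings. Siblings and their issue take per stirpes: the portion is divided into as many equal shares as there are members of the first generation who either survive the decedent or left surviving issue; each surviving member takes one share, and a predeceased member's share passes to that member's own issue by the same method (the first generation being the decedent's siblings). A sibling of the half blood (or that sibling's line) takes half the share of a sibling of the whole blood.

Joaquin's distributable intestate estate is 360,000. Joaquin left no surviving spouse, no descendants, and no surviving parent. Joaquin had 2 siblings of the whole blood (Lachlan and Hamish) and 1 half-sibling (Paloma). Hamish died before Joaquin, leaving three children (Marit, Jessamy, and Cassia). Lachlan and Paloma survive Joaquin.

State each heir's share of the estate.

Lachlan: 144,000; Marit: 48,000; Jessamy: 48,000; Cassia: 48,000; Paloma: 72,000

The entire 360,000 passes to the siblings and their issue.
Counting each half-blood sibling's line as half a unit, there are 5/2 units in 360,000, so one unit is 144,000. Whole-blood lines (Lachlan and Hamish) take 144,000 each; half-blood lines (Paloma) take 72,000 each.
Hamish's share (144,000) is divided into 3 shares of 48,000: Marit, Jessamy, and Cassia each take 48,000.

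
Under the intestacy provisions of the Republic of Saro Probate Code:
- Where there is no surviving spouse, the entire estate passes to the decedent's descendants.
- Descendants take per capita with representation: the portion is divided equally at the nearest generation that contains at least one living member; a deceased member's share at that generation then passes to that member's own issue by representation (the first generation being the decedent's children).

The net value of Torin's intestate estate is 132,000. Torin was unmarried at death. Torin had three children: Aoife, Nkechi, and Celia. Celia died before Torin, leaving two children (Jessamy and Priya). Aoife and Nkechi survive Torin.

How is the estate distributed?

Aoife: 44,000; Nkechi: 44,000; Jessamy: 22,000; Priya: 22,000

The entire 132,000 passes to the descendants.
That amount (132,000) is divided into 3 shares of 44,000: Aoife and Nkechi each take 44,000; Celia's 44,000 share passes to Celia's issue.
Celia's share (44,000) is divided into 2 shares of 22,000: Jessamy and Priya each take 22,000.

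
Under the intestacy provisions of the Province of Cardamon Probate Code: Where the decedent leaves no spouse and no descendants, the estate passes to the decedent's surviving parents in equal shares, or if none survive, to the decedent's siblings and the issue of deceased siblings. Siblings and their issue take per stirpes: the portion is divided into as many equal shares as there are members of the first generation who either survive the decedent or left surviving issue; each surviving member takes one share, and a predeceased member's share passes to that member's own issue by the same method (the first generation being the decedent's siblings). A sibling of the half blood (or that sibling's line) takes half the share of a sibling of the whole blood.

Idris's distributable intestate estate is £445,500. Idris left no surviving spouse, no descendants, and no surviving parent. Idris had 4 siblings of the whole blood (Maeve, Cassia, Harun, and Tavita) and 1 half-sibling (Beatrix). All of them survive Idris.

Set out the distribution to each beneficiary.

Maeve: £99,000; Beatrix: £49,500; Cassia: £99,000; Harun: £99,000; Tavita: £99,000

The entire £445,500 passes to the siblings and their issue.
Counting each half-blood sibling's line as half a unit, there are 9/2 units in £445,500, so one unit is £99,000. Whole-blood lines (Maeve, Cassia, Harun, and Tavita) take £99,000 each; half-blood lines (Beatrix) take £49,500 each.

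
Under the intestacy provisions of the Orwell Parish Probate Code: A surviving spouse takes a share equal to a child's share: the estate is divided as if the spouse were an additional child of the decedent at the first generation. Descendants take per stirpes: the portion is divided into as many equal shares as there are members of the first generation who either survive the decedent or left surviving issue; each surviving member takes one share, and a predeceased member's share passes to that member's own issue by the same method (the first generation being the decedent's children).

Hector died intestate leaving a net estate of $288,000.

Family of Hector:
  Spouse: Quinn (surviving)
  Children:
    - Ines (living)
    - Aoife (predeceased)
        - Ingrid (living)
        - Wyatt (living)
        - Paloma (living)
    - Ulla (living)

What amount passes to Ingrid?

The spouse counts as an additional share at the children's level, so there are 4 primary shares of $72,000. Quinn takes one such share ($72,000).
The children's combined portion ($216,000) is divided into 3 shares of $72,000: Ines and Ulla each take $72,000; Aoife's $72,000 share passes to Aoife's issue.
Aoife's share ($72,000) is divided into 3 shares of $24,000: Ingrid, Wyatt, and Paloma each take $24,000.

Ingrid receives $24,000.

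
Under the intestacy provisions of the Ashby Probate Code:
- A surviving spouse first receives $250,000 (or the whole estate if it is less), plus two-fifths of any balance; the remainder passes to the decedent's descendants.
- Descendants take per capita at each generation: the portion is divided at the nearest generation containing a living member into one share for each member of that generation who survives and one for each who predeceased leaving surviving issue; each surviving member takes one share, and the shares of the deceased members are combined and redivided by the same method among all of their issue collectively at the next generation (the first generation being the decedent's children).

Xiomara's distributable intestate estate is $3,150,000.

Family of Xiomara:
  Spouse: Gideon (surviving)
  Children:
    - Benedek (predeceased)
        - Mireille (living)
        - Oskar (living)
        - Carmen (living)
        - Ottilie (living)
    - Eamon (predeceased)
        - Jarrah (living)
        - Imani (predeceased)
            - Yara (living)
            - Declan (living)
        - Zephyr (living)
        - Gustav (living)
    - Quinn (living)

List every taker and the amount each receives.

Gideon first takes $250,000, leaving a balance of $2,900,000. Gideon then takes two-fifths of the balance ($1,160,000), for a total of $1,410,000. The remaining $1,740,000 passes to the descendants.
The descendants' portion ($1,740,000) is divided at the children's generation into 3 shares of $580,000. Quinn takes $580,000. The 2 shares of the deceased (Benedek and Eamon) are combined into a pool of $1,160,000.
That pool ($1,160,000) is divided at the grandchildren's generation into 8 shares of $145,000. Mireille, Oskar, Carmen, Ottilie, Jarrah, Zephyr, and Gustav each take $145,000. The remaining share for the deceased Imani ($145,000) is carried to the next generation.
That pool ($145,000) is divided at the great-grandchildren's generation equally among Yara and Declan: $72,500 each.

Gideon: $1,410,000; Mireille: $145,000; Oskar: $145,000; Carmen: $145,000; Ottilie: $145,000; Jarrah: $145,000; Yara: $72,500; Declan: $72,500; Zephyr: $145,000; Gustav: $145,000; Quinn: $580,000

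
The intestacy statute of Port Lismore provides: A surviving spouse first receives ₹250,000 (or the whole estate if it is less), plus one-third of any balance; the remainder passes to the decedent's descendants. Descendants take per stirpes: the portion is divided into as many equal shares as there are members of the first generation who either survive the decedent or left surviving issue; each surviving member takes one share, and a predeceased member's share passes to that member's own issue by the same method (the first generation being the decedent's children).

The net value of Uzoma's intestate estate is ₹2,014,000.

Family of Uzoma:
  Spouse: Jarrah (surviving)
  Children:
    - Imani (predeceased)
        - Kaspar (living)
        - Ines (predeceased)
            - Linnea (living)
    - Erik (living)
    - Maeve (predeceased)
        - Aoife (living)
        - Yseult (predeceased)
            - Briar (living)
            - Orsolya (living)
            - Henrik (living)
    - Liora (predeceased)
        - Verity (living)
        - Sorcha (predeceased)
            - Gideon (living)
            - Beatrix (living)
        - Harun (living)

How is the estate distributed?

Jarrah first takes ₹250,000, leaving a balance of ₹1,764,000. Jarrah then takes one-third of the balance (₹588,000), for a total of ₹838,000. The remaining ₹1,176,000 passes to the descendants.
The descendants' portion (₹1,176,000) is divided into 4 shares of ₹294,000: Erik takes ₹294,000; Imani's ₹294,000 share passes to Imani's issue; Maeve's ₹294,000 share passes to Maeve's issue; Liora's ₹294,000 share passes to Liora's issue.
Imani's share (₹294,000) is divided into 2 shares of ₹147,000: Kaspar takes ₹147,000; Ines's ₹147,000 share passes to Ines's issue.
Ines's share (₹147,000) passes entirely to Linnea.
Maeve's share (₹294,000) is divided into 2 shares of ₹147,000: Aoife takes ₹147,000; Yseult's ₹147,000 share passes to Yseult's issue.
Yseult's share (₹147,000) is divided into 3 shares of ₹49,000: Briar, Orsolya, and Henrik each take ₹49,000.
Liora's share (₹294,000) is divided into 3 shares of ₹98,000: Verity and Harun each take ₹98,000; Sorcha's ₹98,000 share passes to Sorcha's issue.
Sorcha's share (₹98,000) is divided into 2 shares of ₹49,000: Gideon and Beatrix each take ₹49,000.

Jarrah: ₹838,000; Kaspar: ₹147,000; Linnea: ₹147,000; Erik: ₹294,000; Aoife: ₹147,000; Briar: ₹49,000; Orsolya: ₹49,000; Henrik: ₹49,000; Verity: ₹98,000; Gideon: ₹49,000; Beatrix: ₹49,000; Harun: ₹98,000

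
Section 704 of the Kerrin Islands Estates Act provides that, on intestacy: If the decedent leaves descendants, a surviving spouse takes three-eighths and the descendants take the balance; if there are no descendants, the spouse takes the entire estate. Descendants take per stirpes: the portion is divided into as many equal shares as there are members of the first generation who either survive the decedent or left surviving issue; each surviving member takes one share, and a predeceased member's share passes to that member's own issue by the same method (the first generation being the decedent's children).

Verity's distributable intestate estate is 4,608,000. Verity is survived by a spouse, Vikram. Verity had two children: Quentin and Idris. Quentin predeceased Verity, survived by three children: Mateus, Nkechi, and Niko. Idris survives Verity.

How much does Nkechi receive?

Vikram takes three-eighths of 4,608,000 = 1,728,000. The remaining 2,880,000 passes to the descendants.
The descendants' portion (2,880,000) is divided into 2 shares of 1,440,000: Idris takes 1,440,000; Quentin's 1,440,000 share passes to Quentin's issue.
Quentin's share (1,440,000) is divided into 3 shares of 480,000: Mateus, Nkechi, and Niko each take 480,000.

Nkechi receives 480,000.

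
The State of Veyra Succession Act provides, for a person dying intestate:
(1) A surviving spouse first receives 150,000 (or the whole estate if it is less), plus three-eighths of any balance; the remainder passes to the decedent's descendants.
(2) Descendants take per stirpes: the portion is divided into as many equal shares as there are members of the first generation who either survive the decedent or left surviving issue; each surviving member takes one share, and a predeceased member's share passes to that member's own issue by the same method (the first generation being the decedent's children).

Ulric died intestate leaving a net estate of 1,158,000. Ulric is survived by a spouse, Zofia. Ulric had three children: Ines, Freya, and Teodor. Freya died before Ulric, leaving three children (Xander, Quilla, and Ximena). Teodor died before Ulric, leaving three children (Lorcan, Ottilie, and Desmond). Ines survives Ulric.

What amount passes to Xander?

Zofia first takes 150,000, leaving a balance of 1,008,000. Zofia then takes three-eighths of the balance (378,000), for a total of 528,000. The remaining 630,000 passes to the descendants.
The descendants' portion (630,000) is divided into 3 shares of 210,000: Ines takes 210,000; Freya's 210,000 share passes to Freya's issue; Teodor's 210,000 share passes to Teodor's issue.
Freya's share (210,000) is divided into 3 shares of 70,000: Xander, Quilla, and Ximena each take 70,000.
Teodor's share (210,000) is divided into 3 shares of 70,000: Lorcan, Ottilie, and Desmond each take 70,000.

Xander receives 70,000.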